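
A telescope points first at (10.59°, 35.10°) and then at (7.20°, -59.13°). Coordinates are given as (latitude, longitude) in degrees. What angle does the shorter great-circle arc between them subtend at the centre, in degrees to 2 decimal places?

92.80°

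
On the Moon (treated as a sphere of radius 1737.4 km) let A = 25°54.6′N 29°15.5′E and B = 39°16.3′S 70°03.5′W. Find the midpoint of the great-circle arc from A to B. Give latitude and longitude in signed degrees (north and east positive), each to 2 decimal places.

The central angle between A and B is δ = 1.9707 rad.
With f = 0.5, the slerp weights are sin((1−f)δ)/sin δ = 0.9049 and sin(fδ)/sin δ = 0.9049.
Weighted sum of the unit vectors: (0.9049)·(0.7847,0.4396,0.4370) + (0.9049)·(0.2640,-0.7277,-0.6330) = (0.9490, -0.2607, -0.1774).
Converting back: φ = atan2(z, √(x²+y²)) = -10.22°, λ = atan2(y, x) = -15.36°.

-10.22°, -15.36°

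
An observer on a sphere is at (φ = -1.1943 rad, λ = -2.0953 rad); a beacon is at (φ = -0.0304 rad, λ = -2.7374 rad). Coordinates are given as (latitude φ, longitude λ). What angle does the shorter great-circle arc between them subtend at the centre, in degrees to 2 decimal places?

Let φ₁ = -1.1943 rad, φ₂ = -0.0304 rad, and Δλ = -0.6421 rad.
cos c = sin φ₁ sin φ₂ + cos φ₁ cos φ₂ cos Δλ = (-0.9300)(-0.0304) + (0.3677)(0.9995)(0.8008) = 0.32257,
so c = arccos(0.32257) = 1.24235 rad.
So the angular separation is 71.18°.

71.18°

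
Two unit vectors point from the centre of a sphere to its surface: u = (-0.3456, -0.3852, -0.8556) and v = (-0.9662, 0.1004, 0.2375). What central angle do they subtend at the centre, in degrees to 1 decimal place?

u·v = 0.0920; |u| = 0.9999, |v| = 1.0000.
cos θ = (u·v)/(|u||v|) = 0.0920, so θ = 84.7°.

84.7°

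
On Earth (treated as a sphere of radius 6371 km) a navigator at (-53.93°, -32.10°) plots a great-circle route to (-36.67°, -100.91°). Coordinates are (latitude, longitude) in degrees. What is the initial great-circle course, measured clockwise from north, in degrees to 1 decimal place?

With φ₁ = -0.9413, φ₂ = -0.6400, Δλ = -1.2010 rad, the forward-azimuth formula gives
θ = atan2( sin Δλ cos φ₂ , cos φ₁ sin φ₂ − sin φ₁ cos φ₂ cos Δλ ) = atan2(-0.7479, -0.1173) = -98.91°.
Adding 360° brings this into [0°, 360°): 261.1°.

261.1°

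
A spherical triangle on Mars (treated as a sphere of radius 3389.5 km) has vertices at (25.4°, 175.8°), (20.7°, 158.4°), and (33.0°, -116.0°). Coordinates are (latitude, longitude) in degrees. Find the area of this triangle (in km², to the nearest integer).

427771 km²

Side lengths (central angles): a = 1.3153, b = 1.0298, c = 0.2910 rad; semiperimeter s = 1.3181.
By l'Huilier's theorem, tan(E/4) = √[tan(s/2) tan((s−a)/2) tan((s−b)/2) tan((s−c)/2)], giving spherical excess E = 0.0372 rad.
Area = E·R² = 0.0372 × (3389.5)² ≈ 427771 km².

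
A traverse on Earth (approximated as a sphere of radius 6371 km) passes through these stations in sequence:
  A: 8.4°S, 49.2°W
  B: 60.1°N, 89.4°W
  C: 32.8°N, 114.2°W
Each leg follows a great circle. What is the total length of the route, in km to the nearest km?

11933 km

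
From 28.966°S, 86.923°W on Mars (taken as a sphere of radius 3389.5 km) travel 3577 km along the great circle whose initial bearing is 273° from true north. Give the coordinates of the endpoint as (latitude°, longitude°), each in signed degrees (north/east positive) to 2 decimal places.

Angular distance δ = d/R = 3577/3389.5 = 1.05532 rad; initial bearing θ = 4.7647 rad.
sin φ₂ = sin φ₁ cos δ + cos φ₁ sin δ cos θ = (-0.4843)(0.4930) + (0.8749)(0.8701)(0.0523) = -0.1989, so φ₂ = -11.47°.
Δλ = atan2(sin θ sin δ cos φ₁, cos δ − sin φ₁ sin φ₂) = atan2(-0.7602, 0.3966) = -62.446°.
λ₂ = -86.923° − 62.446° = -149.37°.

-11.47°, -149.37°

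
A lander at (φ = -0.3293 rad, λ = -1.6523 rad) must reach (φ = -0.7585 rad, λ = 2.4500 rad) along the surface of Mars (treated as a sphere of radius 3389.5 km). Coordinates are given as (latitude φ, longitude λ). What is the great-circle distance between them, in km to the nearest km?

5907 km

With latitudes φ₁ = -18.868°, φ₂ = -43.459° and longitude difference Δλ = -124.956°:
cos c = sin φ₁ sin φ₂ + cos φ₁ cos φ₂ cos Δλ = (-0.3234)(-0.6878) + (0.9463)(0.7259)(-0.5729) = -0.17110,
so c = arccos(-0.17110) = 1.74274 rad.
Distance = R·c = 3389.5 × 1.7427 ≈ 5907 km.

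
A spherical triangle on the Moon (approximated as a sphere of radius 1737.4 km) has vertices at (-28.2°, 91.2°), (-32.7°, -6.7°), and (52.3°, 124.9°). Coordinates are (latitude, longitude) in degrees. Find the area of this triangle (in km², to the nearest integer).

Side lengths (central angles): a = 2.4482, b = 1.4962, c = 1.4168 rad; semiperimeter s = 2.6807.
By l'Huilier's theorem, tan(E/4) = √[tan(s/2) tan((s−a)/2) tan((s−b)/2) tan((s−c)/2)], giving spherical excess E = 1.8385 rad.
Area = E·R² = 1.8385 × (1737.4)² ≈ 5549766 km².

5549766 km²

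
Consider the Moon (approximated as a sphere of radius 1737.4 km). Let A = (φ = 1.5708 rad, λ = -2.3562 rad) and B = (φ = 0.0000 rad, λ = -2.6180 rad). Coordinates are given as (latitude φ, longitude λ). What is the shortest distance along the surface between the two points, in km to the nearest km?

Let φ₁ = 1.5708 rad, φ₂ = 0.0000 rad, and Δλ = -0.2618 rad.
cos c = sin φ₁ sin φ₂ + cos φ₁ cos φ₂ cos Δλ = (1.0000)(0.0000) + (-0.0000)(1.0000)(0.9659) = -0.00000,
so c = arccos(-0.00000) = 1.57080 rad.
Distance = R·c = 1737.4 × 1.5708 ≈ 2729 km.

2729 km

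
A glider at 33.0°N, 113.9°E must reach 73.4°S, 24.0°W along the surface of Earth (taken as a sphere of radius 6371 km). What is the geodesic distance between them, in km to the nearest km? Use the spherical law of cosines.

With latitudes φ₁ = 33.000°, φ₂ = -73.400° and longitude difference Δλ = -137.900°:
cos c = sin φ₁ sin φ₂ + cos φ₁ cos φ₂ cos Δλ = (0.5446)(-0.9583) + (0.8387)(0.2857)(-0.7420) = -0.69972,
so c = arccos(-0.69972) = 2.34580 rad.
Distance = R·c = 6371 × 2.3458 ≈ 14945 km.

14945 km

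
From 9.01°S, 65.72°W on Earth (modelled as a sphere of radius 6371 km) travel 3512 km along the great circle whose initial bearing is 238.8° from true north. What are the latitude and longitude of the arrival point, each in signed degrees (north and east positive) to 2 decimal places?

-23.66°, -95.00°

Angular distance δ = d/R = 3512/6371 = 0.55125 rad; initial bearing θ = 4.1678 rad.
sin φ₂ = sin φ₁ cos δ + cos φ₁ sin δ cos θ = (-0.1566)(0.8519) + (0.9877)(0.5238)(-0.5180) = -0.4014, so φ₂ = -23.66°.
Δλ = atan2(sin θ sin δ cos φ₁, cos δ − sin φ₁ sin φ₂) = atan2(-0.4425, 0.7890) = -29.283°.
λ₂ = -65.720° − 29.283° = -95.00°.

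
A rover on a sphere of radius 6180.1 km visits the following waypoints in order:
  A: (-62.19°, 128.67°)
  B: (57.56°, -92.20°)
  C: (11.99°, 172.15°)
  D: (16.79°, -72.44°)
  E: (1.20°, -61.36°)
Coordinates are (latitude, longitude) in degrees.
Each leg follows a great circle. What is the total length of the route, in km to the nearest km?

Leg A→B: central angle 2.7811 rad, distance 17187.5 km.
Leg B→C: central angle 1.4468 rad, distance 8941.5 km.
Leg C→D: central angle 1.9197 rad, distance 11863.7 km.
Leg D→E: central angle 0.3321 rad, distance 2052.3 km.
Total: 17187.5 + 8941.5 + 11863.7 + 2052.3 ≈ 40045 km.

40045 km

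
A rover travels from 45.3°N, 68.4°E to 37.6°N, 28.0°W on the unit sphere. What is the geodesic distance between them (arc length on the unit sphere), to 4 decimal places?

With latitudes φ₁ = 45.300°, φ₂ = 37.600° and longitude difference Δλ = -96.400°:
cos c = sin φ₁ sin φ₂ + cos φ₁ cos φ₂ cos Δλ = (0.7108)(0.6101) + (0.7034)(0.7923)(-0.1115) = 0.37157,
so c = arccos(0.37157) = 1.19010 rad.
On the unit sphere the arc length equals the central angle: 1.1901.

1.1901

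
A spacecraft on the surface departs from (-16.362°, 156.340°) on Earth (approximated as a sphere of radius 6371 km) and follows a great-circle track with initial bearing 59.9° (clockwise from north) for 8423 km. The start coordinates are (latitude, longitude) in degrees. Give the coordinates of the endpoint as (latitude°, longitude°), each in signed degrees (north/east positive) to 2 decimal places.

23.39°, -137.65°

Angular distance δ = d/R = 8423/6371 = 1.32208 rad; initial bearing θ = 1.0455 rad.
sin φ₂ = sin φ₁ cos δ + cos φ₁ sin δ cos θ = (-0.2817)(0.2462) + (0.9595)(0.9692)(0.5015) = 0.3971, so φ₂ = 23.39°.
Δλ = atan2(sin θ sin δ cos φ₁, cos δ − sin φ₁ sin φ₂) = atan2(0.8046, 0.3580) = 66.013°.
λ₂ = 156.340° + 66.013° = 222.35° → -137.65° after wrapping to (−180°, 180°].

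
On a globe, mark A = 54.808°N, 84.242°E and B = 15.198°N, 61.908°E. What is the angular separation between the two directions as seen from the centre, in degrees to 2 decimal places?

With latitudes φ₁ = 54.808°, φ₂ = 15.198° and longitude difference Δλ = -22.334°:
Haversine: a = sin²(Δφ/2) + cos φ₁ cos φ₂ sin²(Δλ/2) = 0.1148 + (0.5763)(0.9650)(0.0375) = 0.13566.
Central angle c = 2·arcsin(√a) = 0.75440 rad.
So the angular separation is 43.22°.

43.22°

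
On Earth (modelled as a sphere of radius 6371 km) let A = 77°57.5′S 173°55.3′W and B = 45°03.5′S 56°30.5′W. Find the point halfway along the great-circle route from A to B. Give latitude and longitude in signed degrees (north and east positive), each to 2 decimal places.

The central angle between A and B is δ = 0.8964 rad.
With f = 0.5, the slerp weights are sin((1−f)δ)/sin δ = 0.5548 and sin(fδ)/sin δ = 0.5548.
Weighted sum of the unit vectors: (0.5548)·(-0.2075,-0.0221,-0.9780) + (0.5548)·(0.3898,-0.5891,-0.7078) = (0.1012, -0.3391, -0.9353).
Converting back: φ = atan2(z, √(x²+y²)) = -69.28°, λ = atan2(y, x) = -73.39°.

-69.28°, -73.39°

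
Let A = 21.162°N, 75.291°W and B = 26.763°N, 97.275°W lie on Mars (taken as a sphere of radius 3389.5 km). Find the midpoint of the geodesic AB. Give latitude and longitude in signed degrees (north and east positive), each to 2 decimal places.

24.36°, -86.04°

Central angle δ = 0.3634 rad. Interpolating on the sphere with fraction f = 0.5:
P = [sin((1−f)δ)·A + sin(fδ)·B] / sin δ = 0.5084·A + 0.5084·B in Cartesian coordinates,
giving P = (0.0629, -0.9088, 0.4124), i.e. latitude 24.36°, longitude -86.04°.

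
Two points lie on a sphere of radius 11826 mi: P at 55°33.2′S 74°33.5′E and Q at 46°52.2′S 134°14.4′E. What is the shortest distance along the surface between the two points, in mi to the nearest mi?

7668 mi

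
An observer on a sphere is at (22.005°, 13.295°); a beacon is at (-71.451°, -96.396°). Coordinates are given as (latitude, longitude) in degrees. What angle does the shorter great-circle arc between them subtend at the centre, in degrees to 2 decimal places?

117.04°

With latitudes φ₁ = 22.005°, φ₂ = -71.451° and longitude difference Δλ = -109.691°:
cos c = sin φ₁ sin φ₂ + cos φ₁ cos φ₂ cos Δλ = (0.3747)(-0.9481) + (0.9272)(0.3181)(-0.3369) = -0.45460,
so c = arccos(-0.45460) = 2.04272 rad.
So the angular separation is 117.04°.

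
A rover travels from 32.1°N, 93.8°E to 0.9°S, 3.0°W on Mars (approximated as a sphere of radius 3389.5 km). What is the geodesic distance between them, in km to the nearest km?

5693 km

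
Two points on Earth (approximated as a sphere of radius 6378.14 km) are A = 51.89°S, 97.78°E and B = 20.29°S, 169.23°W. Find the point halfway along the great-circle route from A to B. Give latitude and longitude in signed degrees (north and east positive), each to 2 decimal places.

-45.98°, 156.54°

Central angle δ = 1.3257 rad. Interpolating on the sphere with fraction f = 0.5:
P = [sin((1−f)δ)·A + sin(fδ)·B] / sin δ = 0.6343·A + 0.6343·B in Cartesian coordinates,
giving P = (-0.6375, 0.2767, -0.7191), i.e. latitude -45.98°, longitude 156.54°.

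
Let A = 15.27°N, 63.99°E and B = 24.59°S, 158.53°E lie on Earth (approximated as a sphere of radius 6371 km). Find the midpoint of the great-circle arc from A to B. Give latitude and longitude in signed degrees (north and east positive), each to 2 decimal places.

-6.85°, 109.43°

The central angle between A and B is δ = 1.7508 rad.
With f = 0.5, the slerp weights are sin((1−f)δ)/sin δ = 0.7804 and sin(fδ)/sin δ = 0.7804.
Weighted sum of the unit vectors: (0.7804)·(0.4230,0.8670,0.2634) + (0.7804)·(-0.8462,0.3328,-0.4161) = (-0.3302, 0.9363, -0.1192).
Converting back: φ = atan2(z, √(x²+y²)) = -6.85°, λ = atan2(y, x) = 109.43°.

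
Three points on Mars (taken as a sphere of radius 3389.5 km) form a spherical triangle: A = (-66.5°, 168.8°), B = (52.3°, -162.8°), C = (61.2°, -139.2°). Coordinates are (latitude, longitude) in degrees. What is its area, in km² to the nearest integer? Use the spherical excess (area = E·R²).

3750700 km²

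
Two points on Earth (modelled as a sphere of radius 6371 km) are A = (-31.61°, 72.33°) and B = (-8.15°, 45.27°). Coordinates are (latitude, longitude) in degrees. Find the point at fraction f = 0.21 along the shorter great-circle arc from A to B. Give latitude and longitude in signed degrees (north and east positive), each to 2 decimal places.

-27.08°, 65.87°

Central angle δ = 0.6005 rad. Interpolating on the sphere with fraction f = 0.21:
P = [sin((1−f)δ)·A + sin(fδ)·B] / sin δ = 0.8084·A + 0.2226·B in Cartesian coordinates,
giving P = (0.3640, 0.8125, -0.4553), i.e. latitude -27.08°, longitude 65.87°.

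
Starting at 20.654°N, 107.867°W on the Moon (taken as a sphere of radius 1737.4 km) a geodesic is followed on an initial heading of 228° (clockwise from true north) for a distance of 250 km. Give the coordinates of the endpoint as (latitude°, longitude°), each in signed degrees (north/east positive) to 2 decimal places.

15.03°, -114.20°

Angular distance δ = d/R = 250/1737.4 = 0.14389 rad; initial bearing θ = 3.9794 rad.
sin φ₂ = sin φ₁ cos δ + cos φ₁ sin δ cos θ = (0.3527)(0.9897) + (0.9357)(0.1434)(-0.6691) = 0.2593, so φ₂ = 15.03°.
Δλ = atan2(sin θ sin δ cos φ₁, cos δ − sin φ₁ sin φ₂) = atan2(-0.0997, 0.8982) = -6.335°.
λ₂ = -107.867° − 6.335° = -114.20°.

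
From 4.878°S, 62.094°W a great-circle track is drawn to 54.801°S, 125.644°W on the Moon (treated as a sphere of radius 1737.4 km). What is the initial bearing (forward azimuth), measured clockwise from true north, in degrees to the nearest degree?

With φ₁ = -0.0851, φ₂ = -0.9565, Δλ = -1.1092 rad, the forward-azimuth formula gives
θ = atan2( sin Δλ cos φ₂ , cos φ₁ sin φ₂ − sin φ₁ cos φ₂ cos Δλ ) = atan2(-0.5161, -0.7924) = -146.92°.
Adding 360° brings this into [0°, 360°): 213°.

213°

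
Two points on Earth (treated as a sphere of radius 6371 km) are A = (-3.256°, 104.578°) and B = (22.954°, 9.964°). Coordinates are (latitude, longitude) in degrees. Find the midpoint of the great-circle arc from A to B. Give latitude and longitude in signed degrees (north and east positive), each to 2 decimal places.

14.35°, 59.78°

Central angle δ = 1.6670 rad. Interpolating on the sphere with fraction f = 0.5:
P = [sin((1−f)δ)·A + sin(fδ)·B] / sin δ = 0.7437·A + 0.7437·B in Cartesian coordinates,
giving P = (0.4876, 0.8371, 0.2478), i.e. latitude 14.35°, longitude 59.78°.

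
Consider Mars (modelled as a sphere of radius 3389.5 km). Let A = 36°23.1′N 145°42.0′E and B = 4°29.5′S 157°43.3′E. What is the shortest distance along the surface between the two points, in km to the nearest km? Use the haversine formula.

2508 km

With latitudes φ₁ = 36.385°, φ₂ = -4.492° and longitude difference Δλ = 12.022°:
Haversine: a = sin²(Δφ/2) + cos φ₁ cos φ₂ sin²(Δλ/2) = 0.1219 + (0.8050)(0.9969)(0.0110) = 0.13074.
Central angle c = 2·arcsin(√a) = 0.73993 rad.
Distance = R·c = 3389.5 × 0.7399 ≈ 2508 km.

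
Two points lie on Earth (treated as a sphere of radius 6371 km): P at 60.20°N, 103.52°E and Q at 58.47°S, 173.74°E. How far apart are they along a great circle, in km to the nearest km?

With latitudes φ₁ = 60.200°, φ₂ = -58.470° and longitude difference Δλ = 70.220°:
Haversine: a = sin²(Δφ/2) + cos φ₁ cos φ₂ sin²(Δλ/2) = 0.7399 + (0.4970)(0.5229)(0.3308) = 0.82585.
Central angle c = 2·arcsin(√a) = 2.28063 rad.
Distance = R·c = 6371 × 2.2806 ≈ 14530 km.

14530 km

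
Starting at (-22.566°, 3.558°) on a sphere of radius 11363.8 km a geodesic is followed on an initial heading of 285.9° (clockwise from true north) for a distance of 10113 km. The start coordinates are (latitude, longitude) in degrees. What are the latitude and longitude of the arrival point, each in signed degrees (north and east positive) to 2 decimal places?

-2.58°, -44.86°

Angular distance δ = d/R = 10113/11363.8 = 0.88993 rad; initial bearing θ = 4.9899 rad.
sin φ₂ = sin φ₁ cos δ + cos φ₁ sin δ cos θ = (-0.3837)(0.6295) + (0.9234)(0.7770)(0.2740) = -0.0450, so φ₂ = -2.58°.
Δλ = atan2(sin θ sin δ cos φ₁, cos δ − sin φ₁ sin φ₂) = atan2(-0.6901, 0.6122) = -48.422°.
λ₂ = 3.558° − 48.422° = -44.86°.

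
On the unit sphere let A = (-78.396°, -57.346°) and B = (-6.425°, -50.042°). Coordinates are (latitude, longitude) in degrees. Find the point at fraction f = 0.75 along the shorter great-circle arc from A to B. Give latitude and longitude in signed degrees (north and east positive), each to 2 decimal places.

-24.44°, -50.57°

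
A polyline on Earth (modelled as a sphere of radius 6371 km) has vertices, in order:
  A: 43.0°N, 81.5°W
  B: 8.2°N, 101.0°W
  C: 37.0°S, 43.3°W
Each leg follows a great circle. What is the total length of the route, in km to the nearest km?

Leg A→B: central angle 0.6767 rad, distance 4311.4 km.
Leg B→C: central angle 1.2275 rad, distance 7820.7 km.
Total: 4311.4 + 7820.7 ≈ 12132 km.

12132 km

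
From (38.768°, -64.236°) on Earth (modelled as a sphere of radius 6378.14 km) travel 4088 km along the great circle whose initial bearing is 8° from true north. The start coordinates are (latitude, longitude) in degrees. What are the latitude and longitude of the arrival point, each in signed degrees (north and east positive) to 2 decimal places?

74.49°, -46.11°

Angular distance δ = d/R = 4088/6378.14 = 0.64094 rad; initial bearing θ = 0.1396 rad.
sin φ₂ = sin φ₁ cos δ + cos φ₁ sin δ cos θ = (0.6262)(0.8015) + (0.7797)(0.5979)(0.9903) = 0.9636, so φ₂ = 74.49°.
Δλ = atan2(sin θ sin δ cos φ₁, cos δ − sin φ₁ sin φ₂) = atan2(0.0649, 0.1982) = 18.129°.
λ₂ = -64.236° + 18.129° = -46.11°.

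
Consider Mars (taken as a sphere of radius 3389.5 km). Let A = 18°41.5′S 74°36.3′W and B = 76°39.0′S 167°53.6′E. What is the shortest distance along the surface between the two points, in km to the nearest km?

4604 km

With latitudes φ₁ = -18.692°, φ₂ = -76.650° and longitude difference Δλ = -117.502°:
cos c = sin φ₁ sin φ₂ + cos φ₁ cos φ₂ cos Δλ = (-0.3205)(-0.9730) + (0.9473)(0.2309)(-0.4618) = 0.21082,
so c = arccos(0.21082) = 1.35839 rad.
Distance = R·c = 3389.5 × 1.3584 ≈ 4604 km.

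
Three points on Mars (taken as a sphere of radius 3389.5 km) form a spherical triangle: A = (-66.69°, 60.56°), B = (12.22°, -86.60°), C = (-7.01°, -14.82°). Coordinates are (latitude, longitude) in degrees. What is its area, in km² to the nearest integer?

14984077 km²

Side lengths (central angles): a = 1.2896, b = 1.3580, c = 2.1169 rad; semiperimeter s = 2.3822.
By l'Huilier's theorem, tan(E/4) = √[tan(s/2) tan((s−a)/2) tan((s−b)/2) tan((s−c)/2)], giving spherical excess E = 1.3042 rad.
Area = E·R² = 1.3042 × (3389.5)² ≈ 14984077 km².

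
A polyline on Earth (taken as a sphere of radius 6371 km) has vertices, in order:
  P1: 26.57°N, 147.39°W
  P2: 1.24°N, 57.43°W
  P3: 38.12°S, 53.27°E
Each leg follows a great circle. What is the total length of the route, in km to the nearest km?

Leg P1→P2: central angle 1.5605 rad, distance 9941.9 km.
Leg P2→P3: central angle 1.8665 rad, distance 11891.2 km.
Total: 9941.9 + 11891.2 ≈ 21833 km.

21833 km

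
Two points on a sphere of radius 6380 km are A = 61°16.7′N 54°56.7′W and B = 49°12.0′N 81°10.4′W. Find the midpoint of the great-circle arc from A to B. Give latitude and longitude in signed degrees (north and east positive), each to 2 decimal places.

55.93°, -70.09°

The central angle between A and B is δ = 0.3316 rad.
With f = 0.5, the slerp weights are sin((1−f)δ)/sin δ = 0.5070 and sin(fδ)/sin δ = 0.5070.
Weighted sum of the unit vectors: (0.5070)·(0.2760,-0.3934,0.8770) + (0.5070)·(0.1003,-0.6457,0.7570) = (0.1908, -0.5268, 0.8283).
Converting back: φ = atan2(z, √(x²+y²)) = 55.93°, λ = atan2(y, x) = -70.09°.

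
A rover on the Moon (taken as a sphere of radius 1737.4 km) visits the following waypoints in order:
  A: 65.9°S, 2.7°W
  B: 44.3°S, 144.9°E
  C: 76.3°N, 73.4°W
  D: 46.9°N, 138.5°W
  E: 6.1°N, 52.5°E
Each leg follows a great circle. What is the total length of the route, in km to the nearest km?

Leg A→B: central angle 1.1693 rad, distance 2031.6 km.
Leg B→C: central angle 2.5176 rad, distance 4374.1 km.
Leg C→D: central angle 0.6801 rad, distance 1181.6 km.
Leg D→E: central angle 2.2010 rad, distance 3824.1 km.
Total: 2031.6 + 4374.1 + 1181.6 + 3824.1 ≈ 11411 km.

11411 km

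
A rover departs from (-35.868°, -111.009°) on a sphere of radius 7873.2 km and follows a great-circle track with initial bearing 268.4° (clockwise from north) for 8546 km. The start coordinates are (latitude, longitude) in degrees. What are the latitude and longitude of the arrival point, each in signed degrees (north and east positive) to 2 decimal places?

-17.06°, -178.66°

Angular distance δ = d/R = 8546/7873.2 = 1.08545 rad; initial bearing θ = 4.6845 rad.
sin φ₂ = sin φ₁ cos δ + cos φ₁ sin δ cos θ = (-0.5859)(0.4665) + (0.8104)(0.8845)(-0.0279) = -0.2934, so φ₂ = -17.06°.
Δλ = atan2(sin θ sin δ cos φ₁, cos δ − sin φ₁ sin φ₂) = atan2(-0.7165, 0.2946) = -67.647°.
λ₂ = -111.009° − 67.647° = -178.66°.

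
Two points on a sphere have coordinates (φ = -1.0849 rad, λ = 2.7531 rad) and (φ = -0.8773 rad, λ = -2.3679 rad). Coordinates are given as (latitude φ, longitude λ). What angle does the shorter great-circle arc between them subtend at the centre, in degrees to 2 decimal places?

In radians: φ₁ = -1.0849, φ₂ = -0.8773, Δλ = 66.588° = 1.1622 rad.
Haversine: a = sin²(Δφ/2) + cos φ₁ cos φ₂ sin²(Δλ/2) = 0.0107 + (0.4670)(0.6392)(0.3013) = 0.10069.
Central angle c = 2·arcsin(√a) = 0.64580 rad.
So the angular separation is 37.00°.

37.00°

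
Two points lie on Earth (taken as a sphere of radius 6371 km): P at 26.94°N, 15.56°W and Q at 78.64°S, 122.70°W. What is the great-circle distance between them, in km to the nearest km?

With latitudes φ₁ = 26.940°, φ₂ = -78.640° and longitude difference Δλ = -107.140°:
cos c = sin φ₁ sin φ₂ + cos φ₁ cos φ₂ cos Δλ = (0.4531)(-0.9804) + (0.8915)(0.1970)(-0.2947) = -0.49593,
so c = arccos(-0.49593) = 2.08970 rad.
Distance = R·c = 6371 × 2.0897 ≈ 13313 km.

13313 km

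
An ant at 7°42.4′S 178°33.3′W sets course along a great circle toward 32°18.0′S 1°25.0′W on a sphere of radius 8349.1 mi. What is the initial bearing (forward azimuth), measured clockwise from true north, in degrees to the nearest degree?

With φ₁ = -0.1345, φ₂ = -0.5637, Δλ = 3.0916 rad, the forward-azimuth formula gives
θ = atan2( sin Δλ cos φ₂ , cos φ₁ sin φ₂ − sin φ₁ cos φ₂ cos Δλ ) = atan2(0.0422, -0.6427) = 176.24°.
So the initial bearing is 176°.

176°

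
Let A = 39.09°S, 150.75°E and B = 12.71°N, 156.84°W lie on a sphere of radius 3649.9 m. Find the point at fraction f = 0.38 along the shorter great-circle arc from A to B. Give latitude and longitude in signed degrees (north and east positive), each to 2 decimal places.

The central angle between A and B is δ = 1.2418 rad.
With f = 0.38, the slerp weights are sin((1−f)δ)/sin δ = 0.7355 and sin(fδ)/sin δ = 0.4803.
Weighted sum of the unit vectors: (0.7355)·(-0.6772,0.3792,-0.6305) + (0.4803)·(-0.8969,-0.3837,0.2200) = (-0.9289, 0.0947, -0.3581).
Converting back: φ = atan2(z, √(x²+y²)) = -20.98°, λ = atan2(y, x) = 174.18°.

-20.98°, 174.18°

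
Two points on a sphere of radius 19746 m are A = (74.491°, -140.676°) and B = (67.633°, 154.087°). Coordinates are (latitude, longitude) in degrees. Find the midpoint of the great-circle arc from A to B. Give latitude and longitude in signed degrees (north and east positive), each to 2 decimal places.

73.79°, -179.67°

The central angle between A and B is δ = 0.3661 rad.
With f = 0.5, the slerp weights are sin((1−f)δ)/sin δ = 0.5085 and sin(fδ)/sin δ = 0.5085.
Weighted sum of the unit vectors: (0.5085)·(-0.2068,-0.1694,0.9636) + (0.5085)·(-0.3423,0.1663,0.9248) = (-0.2792, -0.0016, 0.9602).
Converting back: φ = atan2(z, √(x²+y²)) = 73.79°, λ = atan2(y, x) = -179.67°.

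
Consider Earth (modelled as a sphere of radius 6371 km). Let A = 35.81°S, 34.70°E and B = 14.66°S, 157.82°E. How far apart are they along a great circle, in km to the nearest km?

11820 km

In radians: φ₁ = -0.6250, φ₂ = -0.2559, Δλ = 123.120° = 2.1488 rad.
cos c = sin φ₁ sin φ₂ + cos φ₁ cos φ₂ cos Δλ = (-0.5851)(-0.2531) + (0.8110)(0.9674)(-0.5464) = -0.28060,
so c = arccos(-0.28060) = 1.85522 rad.
Distance = R·c = 6371 × 1.8552 ≈ 11820 km.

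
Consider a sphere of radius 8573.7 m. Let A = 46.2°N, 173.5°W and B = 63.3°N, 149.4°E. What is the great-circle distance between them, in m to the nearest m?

4005 m

In radians: φ₁ = 0.8063, φ₂ = 1.1048, Δλ = -37.100° = -0.6475 rad.
Haversine: a = sin²(Δφ/2) + cos φ₁ cos φ₂ sin²(Δλ/2) = 0.0221 + (0.6921)(0.4493)(0.1012) = 0.05358.
Central angle c = 2·arcsin(√a) = 0.46718 rad.
Distance = R·c = 8573.7 × 0.4672 ≈ 4005 m.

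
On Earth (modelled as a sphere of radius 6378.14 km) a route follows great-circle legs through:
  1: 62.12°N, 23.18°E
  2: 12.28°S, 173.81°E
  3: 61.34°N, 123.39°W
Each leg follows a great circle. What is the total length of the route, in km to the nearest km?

Leg 1→2: central angle 2.1972 rad, distance 14013.7 km.
Leg 2→3: central angle 1.5432 rad, distance 9842.8 km.
Total: 14013.7 + 9842.8 ≈ 23857 km.

23857 km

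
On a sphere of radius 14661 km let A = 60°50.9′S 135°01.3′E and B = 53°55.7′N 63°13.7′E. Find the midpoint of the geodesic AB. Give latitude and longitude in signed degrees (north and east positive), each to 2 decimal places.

-4.26°, 95.21°

Central angle δ = 2.2348 rad. Interpolating on the sphere with fraction f = 0.5:
P = [sin((1−f)δ)·A + sin(fδ)·B] / sin δ = 1.1415·A + 1.1415·B in Cartesian coordinates,
giving P = (-0.0906, 0.9931, -0.0743), i.e. latitude -4.26°, longitude 95.21°.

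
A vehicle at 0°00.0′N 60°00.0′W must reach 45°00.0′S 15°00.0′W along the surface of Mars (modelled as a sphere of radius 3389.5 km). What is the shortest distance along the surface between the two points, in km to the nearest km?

With latitudes φ₁ = 0.000°, φ₂ = -45.000° and longitude difference Δλ = 45.000°:
cos c = sin φ₁ sin φ₂ + cos φ₁ cos φ₂ cos Δλ = (0.0000)(-0.7071) + (1.0000)(0.7071)(0.7071) = 0.50000,
so c = arccos(0.50000) = 1.04720 rad.
Distance = R·c = 3389.5 × 1.0472 ≈ 3549 km.

3549 km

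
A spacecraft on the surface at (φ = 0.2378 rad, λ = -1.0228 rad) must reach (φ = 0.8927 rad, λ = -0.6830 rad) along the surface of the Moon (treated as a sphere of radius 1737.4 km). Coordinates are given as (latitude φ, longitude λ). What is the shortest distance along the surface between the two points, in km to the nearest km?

1234 km

In radians: φ₁ = 0.2378, φ₂ = 0.8927, Δλ = 19.469° = 0.3398 rad.
cos c = sin φ₁ sin φ₂ + cos φ₁ cos φ₂ cos Δλ = (0.2356)(0.7788) + (0.9719)(0.6273)(0.9428) = 0.75825,
so c = arccos(0.75825) = 0.71017 rad.
Distance = R·c = 1737.4 × 0.7102 ≈ 1234 km.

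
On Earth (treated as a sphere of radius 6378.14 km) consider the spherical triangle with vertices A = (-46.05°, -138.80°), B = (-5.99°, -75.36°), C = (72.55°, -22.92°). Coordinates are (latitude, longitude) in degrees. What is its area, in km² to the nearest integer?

Side lengths (central angles): a = 1.4885, b = 2.4617, c = 1.1769 rad; semiperimeter s = 2.5636.
By l'Huilier's theorem, tan(E/4) = √[tan(s/2) tan((s−a)/2) tan((s−b)/2) tan((s−c)/2)], giving spherical excess E = 1.1340 rad.
Area = E·R² = 1.1340 × (6378.14)² ≈ 46132857 km².

46132857 km²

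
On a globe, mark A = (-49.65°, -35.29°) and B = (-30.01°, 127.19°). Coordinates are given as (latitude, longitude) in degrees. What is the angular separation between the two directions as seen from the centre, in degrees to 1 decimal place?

98.8°

Let φ₁ = -0.8666 rad, φ₂ = -0.5238 rad, and Δλ = 2.8358 rad.
Haversine: a = sin²(Δφ/2) + cos φ₁ cos φ₂ sin²(Δλ/2) = 0.0291 + (0.6475)(0.8659)(0.9768) = 0.57674.
Central angle c = 2·arcsin(√a) = 1.72489 rad.
So the angular separation is 98.8°.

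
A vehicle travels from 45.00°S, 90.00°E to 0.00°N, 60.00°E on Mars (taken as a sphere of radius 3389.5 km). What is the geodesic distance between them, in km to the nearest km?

3090 km

In radians: φ₁ = -0.7854, φ₂ = 0.0000, Δλ = -30.000° = -0.5236 rad.
cos c = sin φ₁ sin φ₂ + cos φ₁ cos φ₂ cos Δλ = (-0.7071)(0.0000) + (0.7071)(1.0000)(0.8660) = 0.61237,
so c = arccos(0.61237) = 0.91174 rad.
Distance = R·c = 3389.5 × 0.9117 ≈ 3090 km.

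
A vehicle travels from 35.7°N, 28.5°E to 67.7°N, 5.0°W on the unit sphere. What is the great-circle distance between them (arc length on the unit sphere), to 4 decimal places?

0.6487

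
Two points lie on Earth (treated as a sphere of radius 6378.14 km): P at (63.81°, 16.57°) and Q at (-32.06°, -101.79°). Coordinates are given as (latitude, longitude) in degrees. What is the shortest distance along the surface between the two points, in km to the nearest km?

14565 km

With latitudes φ₁ = 63.810°, φ₂ = -32.060° and longitude difference Δλ = -118.360°:
Haversine: a = sin²(Δφ/2) + cos φ₁ cos φ₂ sin²(Δλ/2) = 0.5511 + (0.4413)(0.8475)(0.7375) = 0.82699.
Central angle c = 2·arcsin(√a) = 2.28364 rad.
Distance = R·c = 6378.14 × 2.2836 ≈ 14565 km.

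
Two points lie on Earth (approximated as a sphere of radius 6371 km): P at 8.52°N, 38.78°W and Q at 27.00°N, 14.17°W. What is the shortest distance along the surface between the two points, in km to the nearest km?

3306 km

In radians: φ₁ = 0.1487, φ₂ = 0.4712, Δλ = 24.610° = 0.4295 rad.
cos c = sin φ₁ sin φ₂ + cos φ₁ cos φ₂ cos Δλ = (0.1482)(0.4540) + (0.9890)(0.8910)(0.9092) = 0.86839,
so c = arccos(0.86839) = 0.51885 rad.
Distance = R·c = 6371 × 0.5188 ≈ 3306 km.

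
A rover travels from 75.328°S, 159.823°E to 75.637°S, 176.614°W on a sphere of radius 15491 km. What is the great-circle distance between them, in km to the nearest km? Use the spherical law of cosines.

1589 km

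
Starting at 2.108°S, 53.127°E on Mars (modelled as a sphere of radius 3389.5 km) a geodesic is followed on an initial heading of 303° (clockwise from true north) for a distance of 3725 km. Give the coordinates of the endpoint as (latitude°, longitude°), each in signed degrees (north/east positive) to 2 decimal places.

27.91°, -4.59°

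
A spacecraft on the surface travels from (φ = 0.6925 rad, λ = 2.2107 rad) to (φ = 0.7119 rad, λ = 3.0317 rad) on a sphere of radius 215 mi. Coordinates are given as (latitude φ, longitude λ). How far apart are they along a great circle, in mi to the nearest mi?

133 mi

Let φ₁ = 0.6925 rad, φ₂ = 0.7119 rad, and Δλ = 0.8210 rad.
Haversine: a = sin²(Δφ/2) + cos φ₁ cos φ₂ sin²(Δλ/2) = 0.0001 + (0.7697)(0.7571)(0.1593) = 0.09290.
Central angle c = 2·arcsin(√a) = 0.61943 rad.
Distance = R·c = 215 × 0.6194 ≈ 133 mi.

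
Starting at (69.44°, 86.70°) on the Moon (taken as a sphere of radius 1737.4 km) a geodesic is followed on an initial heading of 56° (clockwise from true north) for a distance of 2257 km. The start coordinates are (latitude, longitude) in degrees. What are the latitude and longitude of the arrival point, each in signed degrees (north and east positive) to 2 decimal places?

26.13°, -156.12°

Angular distance δ = d/R = 2257/1737.4 = 1.29907 rad; initial bearing θ = 0.9774 rad.
sin φ₂ = sin φ₁ cos δ + cos φ₁ sin δ cos θ = (0.9363)(0.2684) + (0.3512)(0.9633)(0.5592) = 0.4405, so φ₂ = 26.13°.
Δλ = atan2(sin θ sin δ cos φ₁, cos δ − sin φ₁ sin φ₂) = atan2(0.2805, -0.1440) = 117.181°.
λ₂ = 86.700° + 117.181° = 203.88° → -156.12° after wrapping to (−180°, 180°].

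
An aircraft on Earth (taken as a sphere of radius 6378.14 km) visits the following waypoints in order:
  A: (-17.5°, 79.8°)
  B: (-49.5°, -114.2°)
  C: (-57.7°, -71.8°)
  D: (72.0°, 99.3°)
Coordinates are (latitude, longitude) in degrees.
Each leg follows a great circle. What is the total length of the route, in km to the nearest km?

Leg A→B: central angle 1.9523 rad, distance 12452.2 km.
Leg B→C: central angle 0.4533 rad, distance 2891.1 km.
Leg C→D: central angle 2.8841 rad, distance 18395.1 km.
Total: 12452.2 + 2891.1 + 18395.1 ≈ 33738 km.

33738 km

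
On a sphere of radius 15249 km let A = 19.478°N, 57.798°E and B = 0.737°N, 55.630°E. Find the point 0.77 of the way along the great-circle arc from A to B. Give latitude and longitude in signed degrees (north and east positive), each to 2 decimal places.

5.05°, 56.11°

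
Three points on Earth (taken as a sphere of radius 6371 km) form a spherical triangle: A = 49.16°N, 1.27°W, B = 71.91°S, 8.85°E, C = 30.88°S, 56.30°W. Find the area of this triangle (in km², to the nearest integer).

45615740 km²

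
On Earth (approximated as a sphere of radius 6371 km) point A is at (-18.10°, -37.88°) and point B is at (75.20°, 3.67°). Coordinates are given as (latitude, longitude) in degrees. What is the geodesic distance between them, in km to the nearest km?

In radians: φ₁ = -0.3159, φ₂ = 1.3125, Δλ = 41.550° = 0.7252 rad.
cos c = sin φ₁ sin φ₂ + cos φ₁ cos φ₂ cos Δλ = (-0.3107)(0.9668) + (0.9505)(0.2554)(0.7484) = -0.11866,
so c = arccos(-0.11866) = 1.68974 rad.
Distance = R·c = 6371 × 1.6897 ≈ 10765 km.

10765 km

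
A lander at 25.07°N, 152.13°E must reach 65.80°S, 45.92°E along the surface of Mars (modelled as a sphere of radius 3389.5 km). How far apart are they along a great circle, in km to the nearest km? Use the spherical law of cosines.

7060 km

In radians: φ₁ = 0.4376, φ₂ = -1.1484, Δλ = -106.210° = -1.8537 rad.
cos c = sin φ₁ sin φ₂ + cos φ₁ cos φ₂ cos Δλ = (0.4237)(-0.9121) + (0.9058)(0.4099)(-0.2792) = -0.49014,
so c = arccos(-0.49014) = 2.08305 rad.
Distance = R·c = 3389.5 × 2.0830 ≈ 7060 km.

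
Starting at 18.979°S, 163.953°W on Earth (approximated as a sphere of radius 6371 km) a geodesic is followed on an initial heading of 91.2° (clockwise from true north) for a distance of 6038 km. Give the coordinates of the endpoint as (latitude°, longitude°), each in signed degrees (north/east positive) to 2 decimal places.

-11.88°, -107.89°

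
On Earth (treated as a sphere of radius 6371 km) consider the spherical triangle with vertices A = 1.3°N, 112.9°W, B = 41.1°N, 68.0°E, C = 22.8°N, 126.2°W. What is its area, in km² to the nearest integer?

Side lengths (central angles): a = 2.0028, b = 0.4378, c = 2.4014 rad; semiperimeter s = 2.4210.
By l'Huilier's theorem, tan(E/4) = √[tan(s/2) tan((s−a)/2) tan((s−b)/2) tan((s−c)/2)], giving spherical excess E = 0.3663 rad.
Area = E·R² = 0.3663 × (6371)² ≈ 14867243 km².

14867243 km²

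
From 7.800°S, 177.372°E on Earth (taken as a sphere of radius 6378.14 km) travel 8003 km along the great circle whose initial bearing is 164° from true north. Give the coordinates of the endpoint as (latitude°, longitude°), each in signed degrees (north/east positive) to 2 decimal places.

-71.33°, -127.70°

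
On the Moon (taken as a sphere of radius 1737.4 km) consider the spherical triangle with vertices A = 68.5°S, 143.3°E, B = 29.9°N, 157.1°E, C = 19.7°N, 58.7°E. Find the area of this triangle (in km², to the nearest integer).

6020551 km²

Side lengths (central angles): a = 1.5220, b = 1.8558, c = 1.7267 rad; semiperimeter s = 2.5522.
By l'Huilier's theorem, tan(E/4) = √[tan(s/2) tan((s−a)/2) tan((s−b)/2) tan((s−c)/2)], giving spherical excess E = 1.9945 rad.
Area = E·R² = 1.9945 × (1737.4)² ≈ 6020551 km².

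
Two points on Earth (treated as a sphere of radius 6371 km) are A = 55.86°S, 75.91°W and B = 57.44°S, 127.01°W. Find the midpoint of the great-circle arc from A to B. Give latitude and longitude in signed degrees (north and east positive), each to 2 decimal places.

The central angle between A and B is δ = 0.4794 rad.
With f = 0.5, the slerp weights are sin((1−f)δ)/sin δ = 0.5147 and sin(fδ)/sin δ = 0.5147.
Weighted sum of the unit vectors: (0.5147)·(0.1366,-0.5443,-0.8277) + (0.5147)·(-0.3240,-0.4298,-0.8428) = (-0.0964, -0.5014, -0.8598).
Converting back: φ = atan2(z, √(x²+y²)) = -59.30°, λ = atan2(y, x) = -100.89°.

-59.30°, -100.89°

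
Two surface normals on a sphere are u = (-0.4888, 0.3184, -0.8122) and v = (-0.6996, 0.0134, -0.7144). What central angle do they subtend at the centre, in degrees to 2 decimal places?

22.11°

u·v = 0.9265; |u| = 1.0000, |v| = 1.0000.
cos θ = (u·v)/(|u||v|) = 0.9265, so θ = 22.11°.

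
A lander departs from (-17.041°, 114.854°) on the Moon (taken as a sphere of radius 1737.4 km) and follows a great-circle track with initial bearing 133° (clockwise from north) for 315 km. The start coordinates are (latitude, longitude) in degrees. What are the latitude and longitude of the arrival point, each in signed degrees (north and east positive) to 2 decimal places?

Angular distance δ = d/R = 315/1737.4 = 0.18131 rad; initial bearing θ = 2.3213 rad.
sin φ₂ = sin φ₁ cos δ + cos φ₁ sin δ cos θ = (-0.2931)(0.9836) + (0.9561)(0.1803)(-0.6820) = -0.4058, so φ₂ = -23.94°.
Δλ = atan2(sin θ sin δ cos φ₁, cos δ − sin φ₁ sin φ₂) = atan2(0.1261, 0.8647) = 8.296°.
λ₂ = 114.854° + 8.296° = 123.15°.

-23.94°, 123.15°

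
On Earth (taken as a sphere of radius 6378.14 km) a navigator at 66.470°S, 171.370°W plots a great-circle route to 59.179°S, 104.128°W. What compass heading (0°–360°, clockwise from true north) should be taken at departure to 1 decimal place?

108.8°

With φ₁ = -1.1601, φ₂ = -1.0329, Δλ = 1.1736 rad, the forward-azimuth formula gives
θ = atan2( sin Δλ cos φ₂ , cos φ₁ sin φ₂ − sin φ₁ cos φ₂ cos Δλ ) = atan2(0.4725, -0.1611) = 108.83°.
So the initial bearing is 108.8°.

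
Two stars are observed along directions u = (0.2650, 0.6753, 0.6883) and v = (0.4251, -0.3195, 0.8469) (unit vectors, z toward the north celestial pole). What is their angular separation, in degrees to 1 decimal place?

61.3°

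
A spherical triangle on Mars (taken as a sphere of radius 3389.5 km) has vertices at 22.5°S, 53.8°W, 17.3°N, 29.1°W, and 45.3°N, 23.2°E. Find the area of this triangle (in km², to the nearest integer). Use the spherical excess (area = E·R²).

Side lengths (central angles): a = 0.8994, b = 1.6970, c = 0.8126 rad; semiperimeter s = 1.7045.
By l'Huilier's theorem, tan(E/4) = √[tan(s/2) tan((s−a)/2) tan((s−b)/2) tan((s−c)/2)], giving spherical excess E = 0.1186 rad.
Area = E·R² = 0.1186 × (3389.5)² ≈ 1362485 km².

1362485 km²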